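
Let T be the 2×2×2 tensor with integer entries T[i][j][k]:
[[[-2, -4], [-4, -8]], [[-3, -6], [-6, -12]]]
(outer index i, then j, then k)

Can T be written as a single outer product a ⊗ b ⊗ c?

If T = a ⊗ b ⊗ c then every fibre of T is a multiple of the corresponding factor, so read the factors off the fibres through the nonzero entry T[0,0,0] = -2.
The mode-1 fibre T[:,0,0] = [-2, -3] gives a = [2, 3] (primitive direction); the mode-2 fibre T[0,:,0] = [-2, -4] gives b = [1, 2]; then c[k] = T[0,0,k] / (a[0]·b[0]) = [-2, -4] / 2 = [-1, -2].
Expanding [2, 3] ⊗ [1, 2] ⊗ [-1, -2] reproduces all 8 entries of T, so T = [2, 3] ⊗ [1, 2] ⊗ [-1, -2] and rank(T) ≤ 1.
Equivalently every frontal slice T[:,:,k] is c[k] times the rank-1 matrix [2, 3] ⊗ [1, 2]. So T has rank 1 (it is nonzero).

Yes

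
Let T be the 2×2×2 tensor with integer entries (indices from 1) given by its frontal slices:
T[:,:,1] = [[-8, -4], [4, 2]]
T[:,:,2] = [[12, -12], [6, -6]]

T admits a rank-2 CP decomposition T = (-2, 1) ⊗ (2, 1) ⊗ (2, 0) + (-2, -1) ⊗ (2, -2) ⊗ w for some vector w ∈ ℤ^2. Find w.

w = (0, -3)

Subtract the known terms from T to get the rank-1 residual R = (-2, -1) ⊗ (2, -2) ⊗ w, so R[i,j,k] = a[i]·b[j]·w[k]. Pick indices with nonzero a[1]·b[1] = (-2)·(2) = -4. Only the fibre through (1,1,·) is needed: R[1,1,:] = T[1,1,:] − Σₗ aₗ[1]bₗ[1]cₗ = [-8, 12] − (-2)·(2)·(2, 0) = [0, 12]. Then w[k] = R[1,1,k] / -4 for each k, giving w = [0, 12] / -4 = (0, -3).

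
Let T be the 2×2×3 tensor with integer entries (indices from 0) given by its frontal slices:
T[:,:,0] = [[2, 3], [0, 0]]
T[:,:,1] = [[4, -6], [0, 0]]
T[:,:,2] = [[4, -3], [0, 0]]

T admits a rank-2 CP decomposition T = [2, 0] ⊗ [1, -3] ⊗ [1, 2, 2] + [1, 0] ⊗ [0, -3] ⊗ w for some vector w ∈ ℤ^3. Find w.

w = [-3, -2, -3]

Subtract the known terms from T to get the rank-1 residual R = [1, 0] ⊗ [0, -3] ⊗ w, so R[i,j,k] = a[i]·b[j]·w[k]. Pick indices with nonzero a[0]·b[1] = (1)·(-3) = -3. Only the fibre through (0,1,·) is needed: R[0,1,:] = T[0,1,:] − Σₗ aₗ[0]bₗ[1]cₗ = [3, -6, -3] − (2)·(-3)·[1, 2, 2] = [9, 6, 9]. Then w[k] = R[0,1,k] / -3 for each k, giving w = [9, 6, 9] / -3 = [-3, -2, -3].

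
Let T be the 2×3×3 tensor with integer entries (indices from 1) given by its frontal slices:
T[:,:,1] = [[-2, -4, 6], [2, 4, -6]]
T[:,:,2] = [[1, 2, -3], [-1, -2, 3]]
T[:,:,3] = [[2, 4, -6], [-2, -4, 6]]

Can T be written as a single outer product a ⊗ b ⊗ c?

Yes

If T = a ⊗ b ⊗ c then every fibre of T is a multiple of the corresponding factor, so read the factors off the fibres through the nonzero entry T[1,1,1] = -2.
The mode-1 fibre T[:,1,1] = [-2, 2] gives a = [1, -1] (primitive direction); the mode-2 fibre T[1,:,1] = [-2, -4, 6] gives b = [1, 2, -3]; then c[k] = T[1,1,k] / (a[1]·b[1]) = [-2, 1, 2] / 1 = [-2, 1, 2].
Expanding [1, -1] ⊗ [1, 2, -3] ⊗ [-2, 1, 2] reproduces all 18 entries of T, so T = [1, -1] ⊗ [1, 2, -3] ⊗ [-2, 1, 2] and rank(T) ≤ 1.
Equivalently every frontal slice T[:,:,k] is c[k] times the rank-1 matrix [1, -1] ⊗ [1, 2, -3]. So T has rank 1 (it is nonzero).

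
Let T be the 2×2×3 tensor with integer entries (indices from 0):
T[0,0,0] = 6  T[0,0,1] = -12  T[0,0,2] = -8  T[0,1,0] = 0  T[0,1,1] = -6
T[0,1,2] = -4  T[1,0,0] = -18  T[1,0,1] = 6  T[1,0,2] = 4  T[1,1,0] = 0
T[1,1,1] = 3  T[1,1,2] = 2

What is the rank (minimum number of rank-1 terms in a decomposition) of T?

2

Lower bound: the mode-2 unfolding of T (rows indexed by j, columns by (i,k) = (0,0), (0,1), (0,2), (1,0), (1,1), (1,2)) is [[6, -12, -8, -18, 6, 4], [0, -6, -4, 0, 3, 2]].
There the 2×2 minor on rows j ∈ {0, 1}, columns (i,k) ∈ {(0,0), (0,1)} is det [[6, -12], [0, -6]] = -36 ≠ 0, so this unfolding has rank ≥ 2; CP rank is at least every unfolding rank, so rank(T) ≥ 2. (Unfolding ranks only ever bound the CP rank from below — rank(T) can be strictly larger than all of them — so the matching upper bound has to come from an explicit 2-term decomposition.)
Upper bound — finding two terms. Write S_k = T[:,:,k] for the frontal slices: S₀ = [[6, 0], [-18, 0]], S₁ = [[-12, -6], [6, 3]], S₂ = [[-8, -4], [4, 2]].
If T = a₁ ⊗ b₁ ⊗ c₁ + a₂ ⊗ b₂ ⊗ c₂ then each S_k = c₁[k]·a₁b₁ᵀ + c₂[k]·a₂b₂ᵀ. S₀ and S₁ are linearly independent, so a₁b₁ᵀ and a₂b₂ᵀ must span the same plane of matrices: they are the rank-1 matrices of the form x·S₀ + y·S₁.
det(x·S₀ + y·S₁) is −90·xy = (-90)·(y)(x), vanishing at (x:y) = (1:0) and (0:1).
M₁ = S₀ = [[6, 0], [-18, 0]] = 6·(1, -3)(1, 0)ᵀ and M₂ = S₁ = [[-12, -6], [6, 3]] = (-3)·(2, -1)(2, 1)ᵀ, so take a₁ = (1, -3), b₁ = (1, 0), a₂ = (2, -1), b₂ = (2, 1).
Each slice is an integer combination of E₁ = a₁b₁ᵀ and E₂ = a₂b₂ᵀ: S₀ = 6·E₁, S₁ = −3·E₂, S₂ = −2·E₂; reading off coefficients, c₁ = (6, 0, 0) and c₂ = (0, -3, -2).
Hence T = (1, -3) ⊗ (1, 0) ⊗ (6, 0, 0) + (2, -1) ⊗ (2, 1) ⊗ (0, -3, -2), so rank(T) ≤ 2.
These bounds meet, so rank(T) = 2.
Check entry T[1,1,1] = 3: (-3)·(0)·(0) + (-1)·(1)·(-3) = 3.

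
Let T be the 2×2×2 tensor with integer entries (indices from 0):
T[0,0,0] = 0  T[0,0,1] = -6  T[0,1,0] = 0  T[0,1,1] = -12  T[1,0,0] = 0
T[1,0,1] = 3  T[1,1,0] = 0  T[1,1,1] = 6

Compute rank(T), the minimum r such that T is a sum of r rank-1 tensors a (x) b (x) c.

Lower bound: T ≠ 0 (e.g. T[0,0,1] = -6), so rank(T) ≥ 1.
Upper bound: if T = a (x) b (x) c then every fibre of T is a multiple of the corresponding factor, so read the factors off the fibres through the nonzero entry T[0,0,1] = -6.
The mode-1 fibre T[:,0,1] = [-6, 3] gives a = [2, -1] (primitive direction); the mode-2 fibre T[0,:,1] = [-6, -12] gives b = [1, 2]; then c[k] = T[0,0,k] / (a[0]·b[0]) = [0, -6] / 2 = [0, -3].
Expanding [2, -1] (x) [1, 2] (x) [0, -3] reproduces all 8 entries of T, so T = [2, -1] (x) [1, 2] (x) [0, -3] and rank(T) ≤ 1.
These bounds meet, so rank(T) = 1.

1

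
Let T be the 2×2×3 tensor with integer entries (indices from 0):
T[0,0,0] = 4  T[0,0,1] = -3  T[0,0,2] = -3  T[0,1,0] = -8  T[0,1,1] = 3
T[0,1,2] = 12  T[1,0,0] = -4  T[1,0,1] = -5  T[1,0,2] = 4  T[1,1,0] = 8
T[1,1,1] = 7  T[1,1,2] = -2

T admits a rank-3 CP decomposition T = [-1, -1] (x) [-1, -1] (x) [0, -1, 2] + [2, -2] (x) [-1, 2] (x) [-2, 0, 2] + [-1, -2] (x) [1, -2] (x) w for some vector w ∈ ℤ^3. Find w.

Subtract the known terms from T to get the rank-1 residual R = [-1, -2] (x) [1, -2] (x) w, so R[i,j,k] = a[i]·b[j]·w[k]. Pick indices with nonzero a[0]·b[0] = (-1)·(1) = -1. Only the fibre through (0,0,·) is needed: R[0,0,:] = T[0,0,:] − Σₗ aₗ[0]bₗ[0]cₗ = [4, -3, -3] − (-1)·(-1)·[0, -1, 2] − (2)·(-1)·[-2, 0, 2] = [0, -2, -1]. Then w[k] = R[0,0,k] / -1 for each k, giving w = [0, -2, -1] / -1 = [0, 2, 1].

w = [0, 2, 1]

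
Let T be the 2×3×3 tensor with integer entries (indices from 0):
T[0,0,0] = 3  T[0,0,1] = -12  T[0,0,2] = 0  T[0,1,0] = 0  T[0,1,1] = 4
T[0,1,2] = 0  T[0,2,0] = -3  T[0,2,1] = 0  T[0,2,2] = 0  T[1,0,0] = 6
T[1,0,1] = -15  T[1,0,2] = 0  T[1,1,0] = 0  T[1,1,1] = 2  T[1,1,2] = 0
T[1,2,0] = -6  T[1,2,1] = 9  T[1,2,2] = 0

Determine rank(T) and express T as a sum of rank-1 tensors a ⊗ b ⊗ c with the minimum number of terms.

rank(T) = 2

Lower bound: the mode-3 unfolding of T (rows indexed by k, columns by (i,j) = (0,0), (0,1), (0,2), (1,0), (1,1), (1,2)) is [[3, 0, -3, 6, 0, -6], [-12, 4, 0, -15, 2, 9], [0, 0, 0, 0, 0, 0]].
There the 2×2 minor on rows k ∈ {0, 1}, columns (i,j) ∈ {(0,0), (0,1)} is det [[3, 0], [-12, 4]] = 12 ≠ 0, so this unfolding has rank ≥ 2; CP rank is at least every unfolding rank, so rank(T) ≥ 2. (Flattening ranks never certify an upper bound on CP rank; for that we must actually write T with 2 rank-1 terms.)
Upper bound — finding two terms. Write S_k = T[:,:,k] for the frontal slices: S₀ = [[3, 0, -3], [6, 0, -6]], S₁ = [[-12, 4, 0], [-15, 2, 9]], S₂ = [[0, 0, 0], [0, 0, 0]].
If T = a₁ ⊗ b₁ ⊗ c₁ + a₂ ⊗ b₂ ⊗ c₂ then each S_k = c₁[k]·a₁b₁ᵀ + c₂[k]·a₂b₂ᵀ. S₀ and S₁ are linearly independent, so a₁b₁ᵀ and a₂b₂ᵀ must span the same plane of matrices: they are the rank-1 matrices of the form x·S₀ + y·S₁.
The 2×2 minor of x·S₀ + y·S₁ on rows {0,1}, columns {0,1} is −18·xy + 36·y² = (-18)·(x − 2·y)(y), vanishing at (x:y) = (2:1) and (1:0).
M₁ = 2·S₀ + S₁ = [[-6, 4, -6], [-3, 2, -3]] = −[2, 1][3, -2, 3]ᵀ and M₂ = S₀ = [[3, 0, -3], [6, 0, -6]] = 3·[1, 2][1, 0, -1]ᵀ, so take a₁ = [2, 1], b₁ = [3, -2, 3], a₂ = [1, 2], b₂ = [1, 0, -1].
Each slice is an integer combination of E₁ = a₁b₁ᵀ and E₂ = a₂b₂ᵀ: S₀ = 3·E₂, S₁ = −E₁ − 6·E₂, S₂ = 0; reading off coefficients, c₁ = [0, -1, 0] and c₂ = [3, -6, 0].
Hence T = [2, 1] ⊗ [3, -2, 3] ⊗ [0, -1, 0] + [1, 2] ⊗ [1, 0, -1] ⊗ [3, -6, 0], so rank(T) ≤ 2.
These bounds meet, so rank(T) = 2.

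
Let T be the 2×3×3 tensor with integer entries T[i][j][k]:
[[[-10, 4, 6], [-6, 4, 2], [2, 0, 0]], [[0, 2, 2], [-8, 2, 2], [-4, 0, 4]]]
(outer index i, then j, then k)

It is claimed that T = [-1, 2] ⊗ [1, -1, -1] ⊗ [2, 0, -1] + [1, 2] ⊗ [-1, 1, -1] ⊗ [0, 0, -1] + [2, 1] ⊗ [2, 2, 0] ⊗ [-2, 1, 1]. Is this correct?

Reconstruct entrywise from the claimed factors. For example, T[0,2,1] = 0 and Σₗ aₗ[0]bₗ[2]cₗ[1] = (-1)·(-1)·(0) + (1)·(-1)·(0) + (2)·(0)·(1) = 0; checking all 18 entries, every one matches. The claim holds.

Yes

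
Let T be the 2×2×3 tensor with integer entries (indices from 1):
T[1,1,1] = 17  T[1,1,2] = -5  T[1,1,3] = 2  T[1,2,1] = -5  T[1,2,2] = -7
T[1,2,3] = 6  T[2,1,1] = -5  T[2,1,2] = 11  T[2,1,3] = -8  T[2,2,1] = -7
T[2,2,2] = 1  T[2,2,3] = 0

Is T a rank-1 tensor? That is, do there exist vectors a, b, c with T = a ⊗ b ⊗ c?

The mode-1 unfolding of T (rows indexed by i, columns by (j,k) = (1,1), (1,2), (1,3), (2,1), (2,2), (2,3)) is [[17, -5, 2, -5, -7, 6], [-5, 11, -8, -7, 1, 0]].
There the 2×2 minor on rows i ∈ {1, 2}, columns (j,k) ∈ {(1,1), (1,2)} is det [[17, -5], [-5, 11]] = 162 ≠ 0, so this unfolding has rank ≥ 2; CP rank is at least every unfolding rank, so rank(T) ≥ 2.
In particular rank(T) ≥ 2 > 1, so T is not rank-1.

No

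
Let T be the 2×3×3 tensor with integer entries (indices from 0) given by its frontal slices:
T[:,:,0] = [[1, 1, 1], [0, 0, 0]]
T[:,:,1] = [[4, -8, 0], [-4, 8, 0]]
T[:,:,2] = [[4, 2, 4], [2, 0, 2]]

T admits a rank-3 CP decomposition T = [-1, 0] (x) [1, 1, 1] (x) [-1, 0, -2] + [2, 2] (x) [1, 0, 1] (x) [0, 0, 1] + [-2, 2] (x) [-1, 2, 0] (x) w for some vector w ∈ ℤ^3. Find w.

Subtract the known terms from T to get the rank-1 residual R = [-2, 2] (x) [-1, 2, 0] (x) w, so R[i,j,k] = a[i]·b[j]·w[k]. Pick indices with nonzero a[0]·b[0] = (-2)·(-1) = 2. Only the fibre through (0,0,·) is needed: R[0,0,:] = T[0,0,:] − Σₗ aₗ[0]bₗ[0]cₗ = [1, 4, 4] − (-1)·(1)·[-1, 0, -2] − (2)·(1)·[0, 0, 1] = [0, 4, 0]. Then w[k] = R[0,0,k] / 2 for each k, giving w = [0, 4, 0] / 2 = [0, 2, 0].

w = [0, 2, 0]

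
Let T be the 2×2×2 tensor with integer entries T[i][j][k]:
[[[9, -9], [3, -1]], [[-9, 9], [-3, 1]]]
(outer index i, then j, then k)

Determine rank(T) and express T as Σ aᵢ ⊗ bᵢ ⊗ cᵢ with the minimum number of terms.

Lower bound: the mode-2 unfolding of T (rows indexed by j, columns by (i,k) = (0,0), (0,1), (1,0), (1,1)) is [[9, -9, -9, 9], [3, -1, -3, 1]].
There the 2×2 minor on rows j ∈ {0, 1}, columns (i,k) ∈ {(0,0), (0,1)} is det [[9, -9], [3, -1]] = 18 ≠ 0, so this unfolding has rank ≥ 2; CP rank is at least every unfolding rank, so rank(T) ≥ 2. (Flattening ranks never certify an upper bound on CP rank; for that we must actually write T with 2 rank-1 terms.)
Upper bound — finding two terms. Every mode-1 slice of T is a multiple of one matrix: T[i,:,:] = a[i]·M with a = [1, -1] and M = [[9, -9], [3, -1]] (rows indexed by j, columns by k). So it suffices to write M as a sum of two rank-1 matrices.
Splitting M by its rows (j = 0, 1), M = [1, 0][9, -9]ᵀ + [0, 1][3, -1]ᵀ.
Hence T = [1, -1] ⊗ [1, 0] ⊗ [9, -9] + [1, -1] ⊗ [0, 1] ⊗ [3, -1], so rank(T) ≤ 2.
These bounds meet, so rank(T) = 2.

rank(T) = 2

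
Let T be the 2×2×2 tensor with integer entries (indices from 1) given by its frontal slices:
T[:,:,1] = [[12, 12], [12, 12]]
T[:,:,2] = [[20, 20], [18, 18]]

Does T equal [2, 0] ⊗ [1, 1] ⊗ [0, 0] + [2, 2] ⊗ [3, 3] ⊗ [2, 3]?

No

Reconstruct entry (1,1,2) from the claimed factors: Σₗ aₗ[1]bₗ[1]cₗ[2] = (2)·(1)·(0) + (2)·(3)·(3) = 18, but T[1,1,2] = 20. The claim is false.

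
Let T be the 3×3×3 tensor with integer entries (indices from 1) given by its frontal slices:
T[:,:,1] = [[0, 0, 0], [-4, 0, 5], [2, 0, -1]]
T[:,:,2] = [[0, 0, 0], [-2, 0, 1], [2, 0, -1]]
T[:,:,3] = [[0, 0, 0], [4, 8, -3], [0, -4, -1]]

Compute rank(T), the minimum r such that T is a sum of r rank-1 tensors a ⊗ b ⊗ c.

Lower bound: the mode-2 unfolding of T (rows indexed by j, columns by (i,k) = (1,1), (1,2), (1,3), (2,1), (2,2), (2,3), (3,1), (3,2), (3,3)) is [[0, 0, 0, -4, -2, 4, 2, 2, 0], [0, 0, 0, 0, 0, 8, 0, 0, -4], [0, 0, 0, 5, 1, -3, -1, -1, -1]].
There the 3×3 minor on rows j ∈ {1, 2, 3}, columns (i,k) ∈ {(2,1), (2,2), (2,3)} is det [[-4, -2, 4], [0, 0, 8], [5, 1, -3]] = -48 ≠ 0, so this unfolding has rank ≥ 3; CP rank is at least every unfolding rank, so rank(T) ≥ 3. (This is only a lower bound: in general the CP rank may exceed every unfolding rank, so we still need to exhibit 3 rank-1 terms summing to T.)
Upper bound: T is a sum of 3 rank-1 terms, T = [0, 1, -1] ⊗ [2, 0, -1] ⊗ [-1, -1, -1] + [0, 1, 0] ⊗ [1, 0, -2] ⊗ [-2, 0, 2] + [0, 2, -1] ⊗ [1, 2, 0] ⊗ [0, 0, 2] (one valid choice — decompositions are not unique — normalised so each a, b is primitive with positive first nonzero entry; check it by expanding all entries), so rank(T) ≤ 3.
These bounds meet, so rank(T) = 3.

3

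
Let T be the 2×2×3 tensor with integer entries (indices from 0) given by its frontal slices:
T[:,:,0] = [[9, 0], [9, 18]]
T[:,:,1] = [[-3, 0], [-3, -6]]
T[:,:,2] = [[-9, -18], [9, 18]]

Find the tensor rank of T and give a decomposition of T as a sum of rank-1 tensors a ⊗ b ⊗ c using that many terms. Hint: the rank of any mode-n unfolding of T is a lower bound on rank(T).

Lower bound: the mode-2 unfolding of T (rows indexed by j, columns by (i,k) = (0,0), (0,1), (0,2), (1,0), (1,1), (1,2)) is [[9, -3, -9, 9, -3, 9], [0, 0, -18, 18, -6, 18]].
There the 2×2 minor on rows j ∈ {0, 1}, columns (i,k) ∈ {(0,0), (0,2)} is det [[9, -9], [0, -18]] = -162 ≠ 0, so this unfolding has rank ≥ 2; CP rank is at least every unfolding rank, so rank(T) ≥ 2. (Flattening ranks never certify an upper bound on CP rank; for that we must actually write T with 2 rank-1 terms.)
Upper bound — finding two terms. Write S_k = T[:,:,k] for the frontal slices: S₀ = [[9, 0], [9, 18]], S₁ = [[-3, 0], [-3, -6]], S₂ = [[-9, -18], [9, 18]].
If T = a₁ ⊗ b₁ ⊗ c₁ + a₂ ⊗ b₂ ⊗ c₂ then each S_k = c₁[k]·a₁b₁ᵀ + c₂[k]·a₂b₂ᵀ. S₀ and S₂ are linearly independent, so a₁b₁ᵀ and a₂b₂ᵀ must span the same plane of matrices: they are the rank-1 matrices of the form x·S₀ + y·S₂.
det(x·S₀ + y·S₂) is 162·x² + 162·xy = 162·(x + y)(x), vanishing at (x:y) = (1:-1) and (0:1).
M₁ = S₀ − S₂ = [[18, 18], [0, 0]] = 18·[1, 0][1, 1]ᵀ and M₂ = S₂ = [[-9, -18], [9, 18]] = (-9)·[1, -1][1, 2]ᵀ, so take a₁ = [1, 0], b₁ = [1, 1], a₂ = [1, -1], b₂ = [1, 2].
Each slice is an integer combination of E₁ = a₁b₁ᵀ and E₂ = a₂b₂ᵀ: S₀ = 18·E₁ − 9·E₂, S₁ = −6·E₁ + 3·E₂, S₂ = −9·E₂; reading off coefficients, c₁ = [18, -6, 0] and c₂ = [-9, 3, -9].
Hence T = [1, 0] ⊗ [1, 1] ⊗ [18, -6, 0] + [1, -1] ⊗ [1, 2] ⊗ [-9, 3, -9], so rank(T) ≤ 2.
These bounds meet, so rank(T) = 2.

rank(T) = 2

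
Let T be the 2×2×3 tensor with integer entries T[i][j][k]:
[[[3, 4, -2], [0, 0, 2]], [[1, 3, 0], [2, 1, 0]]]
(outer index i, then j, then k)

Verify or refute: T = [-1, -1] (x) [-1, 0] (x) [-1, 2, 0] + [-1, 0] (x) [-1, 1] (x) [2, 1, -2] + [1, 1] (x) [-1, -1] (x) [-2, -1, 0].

Yes

Reconstruct entrywise from the claimed factors. For example, T[0,0,0] = 3 and Σₗ aₗ[0]bₗ[0]cₗ[0] = (-1)·(-1)·(-1) + (-1)·(-1)·(2) + (1)·(-1)·(-2) = 3; checking all 12 entries, every one matches. The claim holds.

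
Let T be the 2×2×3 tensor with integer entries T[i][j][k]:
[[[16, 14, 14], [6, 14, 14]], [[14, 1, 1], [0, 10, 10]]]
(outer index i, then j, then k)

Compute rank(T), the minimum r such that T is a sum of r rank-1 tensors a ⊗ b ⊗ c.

Lower bound: the mode-1 unfolding of T (rows indexed by i, columns by (j,k) = (0,0), (0,1), (0,2), (1,0), (1,1), (1,2)) is [[16, 14, 14, 6, 14, 14], [14, 1, 1, 0, 10, 10]].
There the 2×2 minor on rows i ∈ {0, 1}, columns (j,k) ∈ {(0,0), (0,1)} is det [[16, 14], [14, 1]] = -180 ≠ 0, so this unfolding has rank ≥ 2; CP rank is at least every unfolding rank, so rank(T) ≥ 2. (Unfolding ranks only ever bound the CP rank from below — rank(T) can be strictly larger than all of them — so the matching upper bound has to come from an explicit 2-term decomposition.)
Upper bound — finding two terms. Write S_k = T[:,:,k] for the frontal slices: S₀ = [[16, 6], [14, 0]], S₁ = [[14, 14], [1, 10]], S₂ = [[14, 14], [1, 10]].
If T = a₁ ⊗ b₁ ⊗ c₁ + a₂ ⊗ b₂ ⊗ c₂ then each S_k = c₁[k]·a₁b₁ᵀ + c₂[k]·a₂b₂ᵀ. S₀ and S₁ are linearly independent, so a₁b₁ᵀ and a₂b₂ᵀ must span the same plane of matrices: they are the rank-1 matrices of the form x·S₀ + y·S₁.
det(x·S₀ + y·S₁) is −84·x² − 42·xy + 126·y² = (-42)·(2·x + 3·y)(x − y), vanishing at (x:y) = (3:-2) and (1:1).
M₁ = 3·S₀ − 2·S₁ = [[20, -10], [40, -20]] = 10·[1, 2][2, -1]ᵀ and M₂ = S₀ + S₁ = [[30, 20], [15, 10]] = 5·[2, 1][3, 2]ᵀ, so take a₁ = [1, 2], b₁ = [2, -1], a₂ = [2, 1], b₂ = [3, 2].
Each slice is an integer combination of E₁ = a₁b₁ᵀ and E₂ = a₂b₂ᵀ: S₀ = 2·E₁ + 2·E₂, S₁ = −2·E₁ + 3·E₂, S₂ = −2·E₁ + 3·E₂; reading off coefficients, c₁ = [2, -2, -2] and c₂ = [2, 3, 3].
Hence T = [1, 2] ⊗ [2, -1] ⊗ [2, -2, -2] + [2, 1] ⊗ [3, 2] ⊗ [2, 3, 3], so rank(T) ≤ 2.
These bounds meet, so rank(T) = 2.

2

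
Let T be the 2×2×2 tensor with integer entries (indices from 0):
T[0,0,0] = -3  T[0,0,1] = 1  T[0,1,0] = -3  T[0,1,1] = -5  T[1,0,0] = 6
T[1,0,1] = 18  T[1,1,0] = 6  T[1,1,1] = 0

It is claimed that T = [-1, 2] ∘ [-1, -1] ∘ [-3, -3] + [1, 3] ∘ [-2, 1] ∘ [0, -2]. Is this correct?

Yes

Reconstruct entrywise from the claimed factors. For example, T[1,0,0] = 6 and Σₗ aₗ[1]bₗ[0]cₗ[0] = (2)·(-1)·(-3) + (3)·(-2)·(0) = 6; checking all 8 entries, every one matches. The claim holds.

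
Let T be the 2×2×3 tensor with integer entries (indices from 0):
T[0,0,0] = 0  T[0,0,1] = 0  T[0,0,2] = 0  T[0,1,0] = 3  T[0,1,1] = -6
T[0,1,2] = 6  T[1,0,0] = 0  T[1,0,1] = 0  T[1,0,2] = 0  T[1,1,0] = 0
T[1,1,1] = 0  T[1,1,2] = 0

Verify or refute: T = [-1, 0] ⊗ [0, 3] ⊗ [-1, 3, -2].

Reconstruct entry (0,1,1) from the claimed factors: Σₗ aₗ[0]bₗ[1]cₗ[1] = (-1)·(3)·(3) = -9, but T[0,1,1] = -6. The claim is false.

No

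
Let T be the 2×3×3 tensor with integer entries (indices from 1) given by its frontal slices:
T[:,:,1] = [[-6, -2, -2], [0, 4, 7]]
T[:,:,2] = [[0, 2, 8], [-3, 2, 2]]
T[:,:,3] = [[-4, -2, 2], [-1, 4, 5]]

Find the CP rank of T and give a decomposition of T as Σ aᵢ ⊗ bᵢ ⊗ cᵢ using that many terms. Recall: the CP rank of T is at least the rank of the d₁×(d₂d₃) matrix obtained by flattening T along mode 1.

rank(T) = 3

Lower bound: the mode-3 unfolding of T (rows indexed by k, columns by (i,j) = (1,1), (1,2), (1,3), (2,1), (2,2), (2,3)) is [[-6, -2, -2, 0, 4, 7], [0, 2, 8, -3, 2, 2], [-4, -2, 2, -1, 4, 5]].
There the 3×3 minor on rows k ∈ {1, 2, 3}, columns (i,j) ∈ {(1,1), (1,2), (1,3)} is det [[-6, -2, -2], [0, 2, 8], [-4, -2, 2]] = -72 ≠ 0, so this unfolding has rank ≥ 3; CP rank is at least every unfolding rank, so rank(T) ≥ 3. (Flattening ranks never certify an upper bound on CP rank; for that we must actually write T with 3 rank-1 terms.)
Upper bound: T is a sum of 3 rank-1 terms, T = [1, 1] ⊗ [1, -1, -2] ⊗ [-2, -2, -2] + [2, -1] ⊗ [0, 2, -1] ⊗ [-1, 0, -1] + [2, -1] ⊗ [1, 0, 2] ⊗ [-2, 1, -1] (one valid choice — decompositions are not unique — normalised so each a, b is primitive with positive first nonzero entry; check it by expanding all entries), so rank(T) ≤ 3.
These bounds meet, so rank(T) = 3.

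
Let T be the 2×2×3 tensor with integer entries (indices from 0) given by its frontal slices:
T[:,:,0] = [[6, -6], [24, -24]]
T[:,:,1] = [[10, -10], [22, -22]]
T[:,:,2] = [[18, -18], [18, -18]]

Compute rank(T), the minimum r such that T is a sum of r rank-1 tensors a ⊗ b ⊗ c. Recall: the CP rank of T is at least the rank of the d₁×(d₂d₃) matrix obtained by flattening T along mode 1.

Lower bound: the mode-1 unfolding of T (rows indexed by i, columns by (j,k) = (0,0), (0,1), (0,2), (1,0), (1,1), (1,2)) is [[6, 10, 18, -6, -10, -18], [24, 22, 18, -24, -22, -18]].
There the 2×2 minor on rows i ∈ {0, 1}, columns (j,k) ∈ {(0,0), (0,1)} is det [[6, 10], [24, 22]] = -108 ≠ 0, so this unfolding has rank ≥ 2; CP rank is at least every unfolding rank, so rank(T) ≥ 2. (Unfolding ranks only ever bound the CP rank from below — rank(T) can be strictly larger than all of them — so the matching upper bound has to come from an explicit 2-term decomposition.)
Upper bound — finding two terms. Every mode-2 slice of T is a multiple of one matrix: T[:,j,:] = b[j]·M with b = [1, -1] and M = [[6, 10, 18], [24, 22, 18]] (rows indexed by i, columns by k). So it suffices to write M as a sum of two rank-1 matrices.
Splitting M by its rows (i = 0, 1), M = [1, 0][6, 10, 18]ᵀ + [0, 1][24, 22, 18]ᵀ.
Hence T = [1, 0] ⊗ [1, -1] ⊗ [6, 10, 18] + [0, 1] ⊗ [1, -1] ⊗ [24, 22, 18], so rank(T) ≤ 2.
These bounds meet, so rank(T) = 2.

2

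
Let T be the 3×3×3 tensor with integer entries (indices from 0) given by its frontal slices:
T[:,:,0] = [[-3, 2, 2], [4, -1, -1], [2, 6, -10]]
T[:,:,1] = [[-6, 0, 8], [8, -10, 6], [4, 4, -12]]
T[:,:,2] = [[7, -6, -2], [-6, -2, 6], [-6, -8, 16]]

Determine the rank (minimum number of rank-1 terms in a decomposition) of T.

3

Lower bound: in the mode-1 unfolding of T (rows indexed by i, columns by (j,k)) the 3×3 minor on rows i ∈ {0, 1, 2}, columns (j,k) ∈ {(0,0), (0,2), (1,0)} is det [[-3, 7, 2], [4, -6, -1], [2, -6, 6]] = -80 ≠ 0, so that unfolding has rank ≥ 3 and hence rank(T) ≥ 3 (CP rank is at least every unfolding rank, though it can be larger).
Upper bound: T is a sum of 3 rank-1 terms, T = [1, 2, -2] ∘ [1, -2, 2] ∘ [1, 2, -1] + [1, 2, 2] ∘ [0, 1, -1] ∘ [2, 0, -4] + [2, -1, -2] ∘ [2, -1, -1] ∘ [-1, -2, 2] (written with every a and b primitive with positive leading entry and the scale carried by c; CP decompositions are not unique, and this one is verified by expanding entrywise), so rank(T) ≤ 3.
These bounds meet, so rank(T) = 3.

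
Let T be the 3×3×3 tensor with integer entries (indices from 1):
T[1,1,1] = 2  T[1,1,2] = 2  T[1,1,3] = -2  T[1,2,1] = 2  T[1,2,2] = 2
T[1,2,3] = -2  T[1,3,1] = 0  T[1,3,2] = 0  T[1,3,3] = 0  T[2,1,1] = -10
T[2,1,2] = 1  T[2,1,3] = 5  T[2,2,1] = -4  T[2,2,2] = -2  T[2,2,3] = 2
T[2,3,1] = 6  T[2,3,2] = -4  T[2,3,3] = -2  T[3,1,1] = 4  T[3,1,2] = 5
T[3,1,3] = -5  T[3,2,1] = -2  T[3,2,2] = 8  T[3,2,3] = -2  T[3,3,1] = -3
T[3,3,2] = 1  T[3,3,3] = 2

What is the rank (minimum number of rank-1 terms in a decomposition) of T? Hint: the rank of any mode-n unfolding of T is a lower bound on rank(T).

3

Lower bound: the mode-1 unfolding of T (rows indexed by i, columns by (j,k) = (1,1), (1,2), (1,3), (2,1), (2,2), (2,3), (3,1), (3,2), (3,3)) is [[2, 2, -2, 2, 2, -2, 0, 0, 0], [-10, 1, 5, -4, -2, 2, 6, -4, -2], [4, 5, -5, -2, 8, -2, -3, 1, 2]].
There the 3×3 minor on rows i ∈ {1, 2, 3}, columns (j,k) ∈ {(1,1), (1,2), (1,3)} is det [[2, 2, -2], [-10, 1, 5], [4, 5, -5]] = -12 ≠ 0, so this unfolding has rank ≥ 3; CP rank is at least every unfolding rank, so rank(T) ≥ 3. (Unfolding ranks only ever bound the CP rank from below — rank(T) can be strictly larger than all of them — so the matching upper bound has to come from an explicit 3-term decomposition.)
Upper bound: T is a sum of 3 rank-1 terms, T = (0, 1, -1) ∘ (1, -2, -2) ∘ (-2, 1, 1) + (0, 2, 1) ∘ (2, 2, -1) ∘ (-1, 1, 0) + (1, -2, 2) ∘ (1, 1, 0) ∘ (2, 2, -2) (one valid choice — decompositions are not unique — normalised so each a, b is primitive with positive first nonzero entry; check it by expanding all entries), so rank(T) ≤ 3.
These bounds meet, so rank(T) = 3.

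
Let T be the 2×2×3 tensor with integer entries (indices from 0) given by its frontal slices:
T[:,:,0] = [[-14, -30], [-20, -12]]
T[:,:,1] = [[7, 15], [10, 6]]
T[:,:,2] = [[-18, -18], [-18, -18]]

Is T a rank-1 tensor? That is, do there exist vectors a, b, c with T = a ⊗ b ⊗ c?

The mode-2 unfolding of T (rows indexed by j, columns by (i,k) = (0,0), (0,1), (0,2), (1,0), (1,1), (1,2)) is [[-14, 7, -18, -20, 10, -18], [-30, 15, -18, -12, 6, -18]].
There the 2×2 minor on rows j ∈ {0, 1}, columns (i,k) ∈ {(0,0), (0,2)} is det [[-14, -18], [-30, -18]] = -288 ≠ 0, so this unfolding has rank ≥ 2; CP rank is at least every unfolding rank, so rank(T) ≥ 2.
In particular rank(T) ≥ 2 > 1, so T is not rank-1.

No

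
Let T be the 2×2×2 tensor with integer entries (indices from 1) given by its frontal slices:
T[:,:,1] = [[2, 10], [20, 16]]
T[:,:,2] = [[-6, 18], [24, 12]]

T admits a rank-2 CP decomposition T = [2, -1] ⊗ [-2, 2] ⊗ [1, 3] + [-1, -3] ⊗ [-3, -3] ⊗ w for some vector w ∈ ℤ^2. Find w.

Subtract the known terms from T to get the rank-1 residual R = [-1, -3] ⊗ [-3, -3] ⊗ w, so R[i,j,k] = a[i]·b[j]·w[k]. Pick indices with nonzero a[1]·b[1] = (-1)·(-3) = 3. Only the fibre through (1,1,·) is needed: R[1,1,:] = T[1,1,:] − Σₗ aₗ[1]bₗ[1]cₗ = [2, -6] − (2)·(-2)·[1, 3] = [6, 6]. Then w[k] = R[1,1,k] / 3 for each k, giving w = [6, 6] / 3 = [2, 2].

w = [2, 2]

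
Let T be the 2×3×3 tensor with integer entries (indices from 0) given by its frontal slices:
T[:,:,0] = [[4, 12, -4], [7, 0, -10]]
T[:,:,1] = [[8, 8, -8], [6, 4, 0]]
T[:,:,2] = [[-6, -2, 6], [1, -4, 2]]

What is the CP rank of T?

3

Lower bound: the mode-3 unfolding of T (rows indexed by k, columns by (i,j) = (0,0), (0,1), (0,2), (1,0), (1,1), (1,2)) is [[4, 12, -4, 7, 0, -10], [8, 8, -8, 6, 4, 0], [-6, -2, 6, 1, -4, 2]].
There the 3×3 minor on rows k ∈ {0, 1, 2}, columns (i,j) ∈ {(0,0), (0,1), (1,0)} is det [[4, 12, 7], [8, 8, 6], [-6, -2, 1]] = -224 ≠ 0, so this unfolding has rank ≥ 3; CP rank is at least every unfolding rank, so rank(T) ≥ 3. (Flattening ranks never certify an upper bound on CP rank; for that we must actually write T with 3 rank-1 terms.)
Upper bound: T is a sum of 3 rank-1 terms, T = [0, 1] (x) [1, 0, 2] (x) [-1, 2, 1] + [1, -1] (x) [1, -1, -1] (x) [-4, 0, -2] + [2, 1] (x) [1, 1, -1] (x) [4, 4, -2] (one valid choice — decompositions are not unique — normalised so each a, b is primitive with positive first nonzero entry; check it by expanding all entries), so rank(T) ≤ 3.
These bounds meet, so rank(T) = 3.
Check entry T[0,1,0] = 12: (0)·(0)·(-1) + (1)·(-1)·(-4) + (2)·(1)·(4) = 12.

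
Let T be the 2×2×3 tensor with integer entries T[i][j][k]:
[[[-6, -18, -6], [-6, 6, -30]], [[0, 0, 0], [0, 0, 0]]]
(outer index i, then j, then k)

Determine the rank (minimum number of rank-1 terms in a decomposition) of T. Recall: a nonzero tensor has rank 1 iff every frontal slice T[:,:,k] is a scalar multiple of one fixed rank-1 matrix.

2

Lower bound: in the mode-2 unfolding of T (rows indexed by j, columns by (i,k)) the 2×2 minor on rows j ∈ {0, 1}, columns (i,k) ∈ {(0,0), (0,1)} is det [[-6, -18], [-6, 6]] = -144 ≠ 0, so that unfolding has rank ≥ 2 and hence rank(T) ≥ 2 (CP rank is at least every unfolding rank, though it can be larger).
Upper bound: T[i,:,:] = a[i]·M for every slice, with a = [1, 0] and M = [[-6, -18, -6], [-6, 6, -30]] (rows j, columns k).
Splitting M by its rows (j = 0, 1), M = [1, 0][-6, -18, -6]ᵀ + [0, 1][-6, 6, -30]ᵀ.
Hence T = [1, 0] ⊗ [1, 0] ⊗ [-6, -18, -6] + [1, 0] ⊗ [0, 1] ⊗ [-6, 6, -30], so rank(T) ≤ 2.
These bounds meet, so rank(T) = 2.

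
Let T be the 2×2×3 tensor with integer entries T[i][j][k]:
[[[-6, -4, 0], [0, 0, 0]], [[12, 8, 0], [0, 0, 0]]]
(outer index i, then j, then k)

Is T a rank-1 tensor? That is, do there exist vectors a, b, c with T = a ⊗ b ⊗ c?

Yes

If T = a ⊗ b ⊗ c then every fibre of T is a multiple of the corresponding factor, so read the factors off the fibres through the nonzero entry T[0,0,0] = -6.
The mode-1 fibre T[:,0,0] = [-6, 12] gives a = (1, -2) (primitive direction); the mode-2 fibre T[0,:,0] = [-6, 0] gives b = (1, 0); then c[k] = T[0,0,k] / (a[0]·b[0]) = [-6, -4, 0] / 1 = (-6, -4, 0).
Expanding (1, -2) ⊗ (1, 0) ⊗ (-6, -4, 0) reproduces all 12 entries of T, so T = (1, -2) ⊗ (1, 0) ⊗ (-6, -4, 0) and rank(T) ≤ 1.
Equivalently every frontal slice T[:,:,k] is c[k] times the rank-1 matrix (1, -2) ⊗ (1, 0). So T has rank 1 (it is nonzero).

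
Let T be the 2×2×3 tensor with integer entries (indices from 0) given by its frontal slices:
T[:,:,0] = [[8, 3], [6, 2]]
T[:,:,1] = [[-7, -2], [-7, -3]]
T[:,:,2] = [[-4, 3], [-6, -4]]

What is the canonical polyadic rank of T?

3

Lower bound: the mode-3 unfolding of T (rows indexed by k, columns by (i,j) = (0,0), (0,1), (1,0), (1,1)) is [[8, 3, 6, 2], [-7, -2, -7, -3], [-4, 3, -6, -4]].
There the 3×3 minor on rows k ∈ {0, 1, 2}, columns (i,j) ∈ {(0,0), (0,1), (1,0)} is det [[8, 3, 6], [-7, -2, -7], [-4, 3, -6]] = 48 ≠ 0, so this unfolding has rank ≥ 3; CP rank is at least every unfolding rank, so rank(T) ≥ 3. (This is only a lower bound: in general the CP rank may exceed every unfolding rank, so we still need to exhibit 3 rank-1 terms summing to T.)
Upper bound: T is a sum of 3 rank-1 terms, T = [1, -1] ⊗ [1, 1] ⊗ [2, -1, 2] + [1, 0] ⊗ [2, -1] ⊗ [1, -1, -2] + [1, 2] ⊗ [2, 1] ⊗ [2, -2, -1] (one valid choice — decompositions are not unique — normalised so each a, b is primitive with positive first nonzero entry; check it by expanding all entries), so rank(T) ≤ 3.
These bounds meet, so rank(T) = 3.
Check entry T[0,1,2] = 3: (1)·(1)·(2) + (1)·(-1)·(-2) + (1)·(1)·(-1) = 3.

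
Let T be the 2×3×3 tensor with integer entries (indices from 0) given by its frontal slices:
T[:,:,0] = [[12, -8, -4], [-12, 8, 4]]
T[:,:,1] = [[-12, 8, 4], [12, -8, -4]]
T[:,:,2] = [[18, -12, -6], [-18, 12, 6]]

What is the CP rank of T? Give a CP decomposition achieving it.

rank(T) = 1

Lower bound: T ≠ 0 (e.g. T[0,0,0] = 12), so rank(T) ≥ 1.
Upper bound: if T = a ⊗ b ⊗ c then every fibre of T is a multiple of the corresponding factor, so read the factors off the fibres through the nonzero entry T[0,0,0] = 12.
The mode-1 fibre T[:,0,0] = [12, -12] gives a = (1, -1) (primitive direction); the mode-2 fibre T[0,:,0] = [12, -8, -4] gives b = (3, -2, -1); then c[k] = T[0,0,k] / (a[0]·b[0]) = [12, -12, 18] / 3 = (4, -4, 6).
Expanding (1, -1) ⊗ (3, -2, -1) ⊗ (4, -4, 6) reproduces all 18 entries of T, so T = (1, -1) ⊗ (3, -2, -1) ⊗ (4, -4, 6) and rank(T) ≤ 1.
These bounds meet, so rank(T) = 1.
Check entry T[1,0,1] = 12: (-1)·(3)·(-4) = 12.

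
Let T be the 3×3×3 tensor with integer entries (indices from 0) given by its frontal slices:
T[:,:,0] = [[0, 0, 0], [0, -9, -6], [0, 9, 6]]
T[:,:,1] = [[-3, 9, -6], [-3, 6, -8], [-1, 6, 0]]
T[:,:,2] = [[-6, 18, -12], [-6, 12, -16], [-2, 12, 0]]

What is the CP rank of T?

Lower bound: the mode-3 unfolding of T (rows indexed by k, columns by (i,j) = (0,0), (0,1), (0,2), (1,0), (1,1), (1,2), (2,0), (2,1), (2,2)) is [[0, 0, 0, 0, -9, -6, 0, 9, 6], [-3, 9, -6, -3, 6, -8, -1, 6, 0], [-6, 18, -12, -6, 12, -16, -2, 12, 0]].
There the 2×2 minor on rows k ∈ {0, 1}, columns (i,j) ∈ {(0,0), (1,1)} is det [[0, -9], [-3, 6]] = -27 ≠ 0, so this unfolding has rank ≥ 2; CP rank is at least every unfolding rank, so rank(T) ≥ 2. (Flattening ranks never certify an upper bound on CP rank; for that we must actually write T with 2 rank-1 terms.)
Upper bound — finding two terms. Write S_k = T[:,:,k] for the frontal slices: S₀ = [[0, 0, 0], [0, -9, -6], [0, 9, 6]], S₁ = [[-3, 9, -6], [-3, 6, -8], [-1, 6, 0]], S₂ = [[-6, 18, -12], [-6, 12, -16], [-2, 12, 0]].
If T = a₁ ⊗ b₁ ⊗ c₁ + a₂ ⊗ b₂ ⊗ c₂ then each S_k = c₁[k]·a₁b₁ᵀ + c₂[k]·a₂b₂ᵀ. S₀ and S₁ are linearly independent, so a₁b₁ᵀ and a₂b₂ᵀ must span the same plane of matrices: they are the rank-1 matrices of the form x·S₀ + y·S₁.
The 2×2 minor of x·S₀ + y·S₁ on rows {0,1}, columns {0,1} is 27·xy + 9·y² = 9·(y)(3·x + y), vanishing at (x:y) = (1:0) and (1:-3).
M₁ = S₀ = [[0, 0, 0], [0, -9, -6], [0, 9, 6]] = (-3)·[0, 1, -1][0, 3, 2]ᵀ and M₂ = S₀ − 3·S₁ = [[9, -27, 18], [9, -27, 18], [3, -9, 6]] = 3·[3, 3, 1][1, -3, 2]ᵀ, so take a₁ = [0, 1, -1], b₁ = [0, 3, 2], a₂ = [3, 3, 1], b₂ = [1, -3, 2].
Each slice is an integer combination of E₁ = a₁b₁ᵀ and E₂ = a₂b₂ᵀ: S₀ = −3·E₁, S₁ = −E₁ − E₂, S₂ = −2·E₁ − 2·E₂; reading off coefficients, c₁ = [-3, -1, -2] and c₂ = [0, -1, -2].
Hence T = [0, 1, -1] ⊗ [0, 3, 2] ⊗ [-3, -1, -2] + [3, 3, 1] ⊗ [1, -3, 2] ⊗ [0, -1, -2], so rank(T) ≤ 2.
These bounds meet, so rank(T) = 2.
Check entry T[1,1,1] = 6: (1)·(3)·(-1) + (3)·(-3)·(-1) = 6.

2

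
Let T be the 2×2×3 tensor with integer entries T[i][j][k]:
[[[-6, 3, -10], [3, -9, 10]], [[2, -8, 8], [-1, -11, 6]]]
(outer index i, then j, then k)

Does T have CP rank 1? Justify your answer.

The mode-3 unfolding of T (rows indexed by k, columns by (i,j) = (0,0), (0,1), (1,0), (1,1)) is [[-6, 3, 2, -1], [3, -9, -8, -11], [-10, 10, 8, 6]].
There the 2×2 minor on rows k ∈ {0, 1}, columns (i,j) ∈ {(0,0), (0,1)} is det [[-6, 3], [3, -9]] = 45 ≠ 0, so this unfolding has rank ≥ 2; CP rank is at least every unfolding rank, so rank(T) ≥ 2.
In particular rank(T) ≥ 2 > 1, so T is not rank-1.

No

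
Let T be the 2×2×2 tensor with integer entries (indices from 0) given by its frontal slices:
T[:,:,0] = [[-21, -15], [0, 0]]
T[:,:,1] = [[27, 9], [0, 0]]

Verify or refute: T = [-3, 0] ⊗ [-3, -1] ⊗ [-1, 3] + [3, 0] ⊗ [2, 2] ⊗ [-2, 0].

Yes

Reconstruct entrywise from the claimed factors. For example, T[0,1,0] = -15 and Σₗ aₗ[0]bₗ[1]cₗ[0] = (-3)·(-1)·(-1) + (3)·(2)·(-2) = -15; checking all 8 entries, every one matches. The claim holds.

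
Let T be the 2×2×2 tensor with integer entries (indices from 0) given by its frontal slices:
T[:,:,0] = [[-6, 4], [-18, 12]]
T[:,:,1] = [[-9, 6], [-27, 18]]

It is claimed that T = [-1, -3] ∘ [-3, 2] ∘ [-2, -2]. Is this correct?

Reconstruct entry (0,0,1) from the claimed factors: Σₗ aₗ[0]bₗ[0]cₗ[1] = (-1)·(-3)·(-2) = -6, but T[0,0,1] = -9. The claim is false.

No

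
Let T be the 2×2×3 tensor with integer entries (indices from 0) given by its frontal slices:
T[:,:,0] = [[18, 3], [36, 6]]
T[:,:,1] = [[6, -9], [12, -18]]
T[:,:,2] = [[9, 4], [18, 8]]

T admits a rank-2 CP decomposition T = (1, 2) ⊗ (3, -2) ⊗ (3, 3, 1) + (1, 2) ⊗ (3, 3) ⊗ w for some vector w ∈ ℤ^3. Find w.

Subtract the known terms from T to get the rank-1 residual R = (1, 2) ⊗ (3, 3) ⊗ w, so R[i,j,k] = a[i]·b[j]·w[k]. Pick indices with nonzero a[0]·b[0] = (1)·(3) = 3. Only the fibre through (0,0,·) is needed: R[0,0,:] = T[0,0,:] − Σₗ aₗ[0]bₗ[0]cₗ = [18, 6, 9] − (1)·(3)·(3, 3, 1) = [9, -3, 6]. Then w[k] = R[0,0,k] / 3 for each k, giving w = [9, -3, 6] / 3 = (3, -1, 2).

w = (3, -1, 2)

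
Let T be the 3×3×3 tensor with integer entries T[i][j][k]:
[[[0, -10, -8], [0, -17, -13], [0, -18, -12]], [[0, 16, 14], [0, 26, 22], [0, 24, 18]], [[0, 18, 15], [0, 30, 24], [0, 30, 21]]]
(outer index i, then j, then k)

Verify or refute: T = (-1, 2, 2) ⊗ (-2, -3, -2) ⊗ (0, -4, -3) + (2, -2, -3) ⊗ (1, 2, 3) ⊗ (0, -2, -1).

Reconstruct entry (0,0,1) from the claimed factors: Σₗ aₗ[0]bₗ[0]cₗ[1] = (-1)·(-2)·(-4) + (2)·(1)·(-2) = -12, but T[0,0,1] = -10. The claim is false.

No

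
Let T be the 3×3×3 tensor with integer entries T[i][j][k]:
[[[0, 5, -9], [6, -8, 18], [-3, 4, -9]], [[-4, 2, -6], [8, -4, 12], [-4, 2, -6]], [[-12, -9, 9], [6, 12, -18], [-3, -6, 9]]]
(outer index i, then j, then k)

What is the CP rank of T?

2

Lower bound: the mode-3 unfolding of T (rows indexed by k, columns by (i,j) = (0,0), (0,1), (0,2), (1,0), (1,1), (1,2), (2,0), (2,1), (2,2)) is [[0, 6, -3, -4, 8, -4, -12, 6, -3], [5, -8, 4, 2, -4, 2, -9, 12, -6], [-9, 18, -9, -6, 12, -6, 9, -18, 9]].
There the 2×2 minor on rows k ∈ {0, 1}, columns (i,j) ∈ {(0,0), (0,1)} is det [[0, 6], [5, -8]] = -30 ≠ 0, so this unfolding has rank ≥ 2; CP rank is at least every unfolding rank, so rank(T) ≥ 2. (Flattening ranks never certify an upper bound on CP rank; for that we must actually write T with 2 rank-1 terms.)
Upper bound — finding two terms. Write S_k = T[:,:,k] for the frontal slices: S₀ = [[0, 6, -3], [-4, 8, -4], [-12, 6, -3]], S₁ = [[5, -8, 4], [2, -4, 2], [-9, 12, -6]], S₂ = [[-9, 18, -9], [-6, 12, -6], [9, -18, 9]].
If T = a₁ ⊗ b₁ ⊗ c₁ + a₂ ⊗ b₂ ⊗ c₂ then each S_k = c₁[k]·a₁b₁ᵀ + c₂[k]·a₂b₂ᵀ. S₀ and S₁ are linearly independent, so a₁b₁ᵀ and a₂b₂ᵀ must span the same plane of matrices: they are the rank-1 matrices of the form x·S₀ + y·S₁.
The 2×2 minor of x·S₀ + y·S₁ on rows {0,1}, columns {0,1} is 24·x² − 4·xy − 4·y² = 4·(2·x − y)(3·x + y), vanishing at (x:y) = (1:2) and (1:-3).
M₁ = S₀ + 2·S₁ = [[10, -10, 5], [0, 0, 0], [-30, 30, -15]] = 5·[1, 0, -3][2, -2, 1]ᵀ and M₂ = S₀ − 3·S₁ = [[-15, 30, -15], [-10, 20, -10], [15, -30, 15]] = (-5)·[3, 2, -3][1, -2, 1]ᵀ, so take a₁ = [1, 0, -3], b₁ = [2, -2, 1], a₂ = [3, 2, -3], b₂ = [1, -2, 1].
Each slice is an integer combination of E₁ = a₁b₁ᵀ and E₂ = a₂b₂ᵀ: S₀ = 3·E₁ − 2·E₂, S₁ = E₁ + E₂, S₂ = −3·E₂; reading off coefficients, c₁ = [3, 1, 0] and c₂ = [-2, 1, -3].
Hence T = [1, 0, -3] ⊗ [2, -2, 1] ⊗ [3, 1, 0] + [3, 2, -3] ⊗ [1, -2, 1] ⊗ [-2, 1, -3], so rank(T) ≤ 2.
These bounds meet, so rank(T) = 2.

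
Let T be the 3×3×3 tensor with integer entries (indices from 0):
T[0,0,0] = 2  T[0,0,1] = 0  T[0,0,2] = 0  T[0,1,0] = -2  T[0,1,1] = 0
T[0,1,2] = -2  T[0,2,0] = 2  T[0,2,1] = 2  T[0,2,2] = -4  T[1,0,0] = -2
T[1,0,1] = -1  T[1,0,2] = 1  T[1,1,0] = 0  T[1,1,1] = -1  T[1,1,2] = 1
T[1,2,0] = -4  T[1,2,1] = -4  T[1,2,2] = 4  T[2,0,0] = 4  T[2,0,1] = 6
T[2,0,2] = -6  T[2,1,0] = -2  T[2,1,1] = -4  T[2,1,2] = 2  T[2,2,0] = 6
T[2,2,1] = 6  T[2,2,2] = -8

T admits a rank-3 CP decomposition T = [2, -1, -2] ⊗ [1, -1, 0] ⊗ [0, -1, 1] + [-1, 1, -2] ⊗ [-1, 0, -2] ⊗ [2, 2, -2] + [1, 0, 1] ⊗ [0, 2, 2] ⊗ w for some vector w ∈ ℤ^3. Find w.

Subtract the known terms from T to get the rank-1 residual R = [1, 0, 1] ⊗ [0, 2, 2] ⊗ w, so R[i,j,k] = a[i]·b[j]·w[k]. Pick indices with nonzero a[0]·b[1] = (1)·(2) = 2. Only the fibre through (0,1,·) is needed: R[0,1,:] = T[0,1,:] − Σₗ aₗ[0]bₗ[1]cₗ = [-2, 0, -2] − (2)·(-1)·[0, -1, 1] − (-1)·(0)·[2, 2, -2] = [-2, -2, 0]. Then w[k] = R[0,1,k] / 2 for each k, giving w = [-2, -2, 0] / 2 = [-1, -1, 0].

w = [-1, -1, 0]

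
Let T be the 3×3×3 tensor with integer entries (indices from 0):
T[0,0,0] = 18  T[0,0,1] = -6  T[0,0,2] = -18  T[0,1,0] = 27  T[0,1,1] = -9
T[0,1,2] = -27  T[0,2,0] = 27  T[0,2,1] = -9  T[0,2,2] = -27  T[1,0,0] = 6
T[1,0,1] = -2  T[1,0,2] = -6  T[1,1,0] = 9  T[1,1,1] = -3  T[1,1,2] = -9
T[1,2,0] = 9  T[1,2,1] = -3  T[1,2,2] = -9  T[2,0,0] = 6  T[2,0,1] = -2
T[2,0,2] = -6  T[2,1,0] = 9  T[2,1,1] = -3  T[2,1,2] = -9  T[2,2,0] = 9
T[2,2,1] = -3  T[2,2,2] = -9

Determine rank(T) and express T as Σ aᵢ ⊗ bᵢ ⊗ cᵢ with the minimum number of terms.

rank(T) = 1

Lower bound: T ≠ 0 (e.g. T[0,0,0] = 18), so rank(T) ≥ 1.
Upper bound: the mode-1 fibre T[:,0,0] = [18, 6, 6] gives a = [3, 1, 1] (primitive direction); the mode-2 fibre T[0,:,0] = [18, 27, 27] gives b = [2, 3, 3]; then c[k] = T[0,0,k] / (a[0]·b[0]) = [18, -6, -18] / 6 = [3, -1, -3].
Expanding [3, 1, 1] ⊗ [2, 3, 3] ⊗ [3, -1, -3] reproduces all 27 entries of T, so T = [3, 1, 1] ⊗ [2, 3, 3] ⊗ [3, -1, -3] and rank(T) ≤ 1.
These bounds meet, so rank(T) = 1.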